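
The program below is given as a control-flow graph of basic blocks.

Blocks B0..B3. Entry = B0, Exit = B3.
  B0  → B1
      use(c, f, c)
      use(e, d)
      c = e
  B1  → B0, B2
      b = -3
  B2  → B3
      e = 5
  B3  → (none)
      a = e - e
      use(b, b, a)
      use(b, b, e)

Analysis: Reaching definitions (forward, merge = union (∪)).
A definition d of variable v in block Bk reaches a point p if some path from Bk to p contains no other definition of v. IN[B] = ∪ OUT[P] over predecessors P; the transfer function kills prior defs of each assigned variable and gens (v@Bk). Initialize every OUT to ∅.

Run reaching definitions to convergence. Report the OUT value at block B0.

Answer: {b@B1, c@B0}

Trace:
Fixpoint table:
  B0: | IN={b@B1, c@B0} | OUT={b@B1, c@B0}
  B1: | IN={b@B1, c@B0} | OUT={b@B1, c@B0}
  B2: | IN={b@B1, c@B0} | OUT={b@B1, c@B0, e@B2}
  B3: | IN={b@B1, c@B0, e@B2} | OUT={a@B3, b@B1, c@B0, e@B2}

Merge at B0 (entry node, so the boundary value {} is joined with the incoming edge(s)): IN[B0] = {} ⊔ OUT[B1] = {b@B1, c@B0}
Applying B0's transfer function to that IN value gives OUT[B0] (row B0 above).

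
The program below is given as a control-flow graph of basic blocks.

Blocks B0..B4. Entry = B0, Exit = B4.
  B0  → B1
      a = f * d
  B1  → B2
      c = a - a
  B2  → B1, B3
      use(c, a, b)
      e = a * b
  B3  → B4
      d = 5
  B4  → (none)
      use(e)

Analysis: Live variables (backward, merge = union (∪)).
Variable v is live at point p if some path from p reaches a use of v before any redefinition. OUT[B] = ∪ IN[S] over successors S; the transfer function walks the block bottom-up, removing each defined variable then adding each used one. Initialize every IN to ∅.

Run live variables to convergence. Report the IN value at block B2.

Per-block solution:
  B0:  IN={b, d, f}  OUT={a, b}
  B1:  IN={a, b}  OUT={a, b, c}
  B2:  IN={a, b, c}  OUT={a, b, e}
  B3:  IN={e}  OUT={e}
  B4:  IN={e}  OUT={}

Merge at B2: OUT[B2] = IN[B1] ⊔ IN[B3] = {a, b, e}
Applying B2's transfer function to that OUT value gives IN[B2] (row B2 above).

Answer: {a, b, c}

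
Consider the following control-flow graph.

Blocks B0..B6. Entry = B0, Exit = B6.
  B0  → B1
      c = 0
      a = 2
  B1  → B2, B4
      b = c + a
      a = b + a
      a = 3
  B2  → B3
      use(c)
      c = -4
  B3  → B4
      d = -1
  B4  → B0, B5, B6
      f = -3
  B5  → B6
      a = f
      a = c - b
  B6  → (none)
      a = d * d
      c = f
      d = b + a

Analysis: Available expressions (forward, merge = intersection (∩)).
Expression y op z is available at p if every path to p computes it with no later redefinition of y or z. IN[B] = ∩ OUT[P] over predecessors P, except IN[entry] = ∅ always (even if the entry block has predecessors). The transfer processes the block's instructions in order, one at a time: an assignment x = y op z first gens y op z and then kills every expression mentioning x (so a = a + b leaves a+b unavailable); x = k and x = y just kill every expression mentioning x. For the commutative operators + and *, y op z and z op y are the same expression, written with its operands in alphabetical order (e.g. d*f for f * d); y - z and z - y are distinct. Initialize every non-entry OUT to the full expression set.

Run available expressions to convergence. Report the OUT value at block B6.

Fixpoint table:
  B0:   IN={}   OUT={}
  B1:   IN={}   OUT={}
  B2:   IN={}   OUT={}
  B3:   IN={}   OUT={}
  B4:   IN={}   OUT={}
  B5:   IN={}   OUT={c-b}
  B6:   IN={}   OUT={a+b}

Merge at B6: IN[B6] = OUT[B4] ∩ OUT[B5] = {}
Applying B6's transfer function to that IN value gives OUT[B6] (row B6 above).

Answer: {a+b}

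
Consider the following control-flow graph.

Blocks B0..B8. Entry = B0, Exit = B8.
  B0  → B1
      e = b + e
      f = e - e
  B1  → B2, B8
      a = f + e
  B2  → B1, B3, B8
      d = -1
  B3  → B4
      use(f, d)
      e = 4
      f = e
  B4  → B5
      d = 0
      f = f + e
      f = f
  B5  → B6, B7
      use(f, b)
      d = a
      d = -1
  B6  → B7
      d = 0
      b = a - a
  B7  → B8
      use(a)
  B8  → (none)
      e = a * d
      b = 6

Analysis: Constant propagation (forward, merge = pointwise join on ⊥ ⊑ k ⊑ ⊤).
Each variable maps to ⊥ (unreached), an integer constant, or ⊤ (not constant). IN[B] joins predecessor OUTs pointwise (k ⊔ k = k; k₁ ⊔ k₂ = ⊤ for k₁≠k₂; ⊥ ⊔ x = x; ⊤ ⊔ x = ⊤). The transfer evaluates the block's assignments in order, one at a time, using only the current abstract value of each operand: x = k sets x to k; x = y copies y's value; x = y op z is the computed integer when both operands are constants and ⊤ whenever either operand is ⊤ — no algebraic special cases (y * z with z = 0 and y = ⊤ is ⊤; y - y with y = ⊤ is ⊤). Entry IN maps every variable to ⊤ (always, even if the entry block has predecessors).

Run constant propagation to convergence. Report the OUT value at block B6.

Converged values:
  B0:   IN=(all ⊤)   OUT=(all ⊤)
  B1:   IN=(all ⊤)   OUT=(all ⊤)
  B2:   IN=(all ⊤)   OUT={d:-1; rest ⊤}
  B3:   IN={d:-1; rest ⊤}   OUT={d:-1, e:4, f:4; rest ⊤}
  B4:   IN={d:-1, e:4, f:4; rest ⊤}   OUT={d:0, e:4, f:8; rest ⊤}
  B5:   IN={d:0, e:4, f:8; rest ⊤}   OUT={d:-1, e:4, f:8; rest ⊤}
  B6:   IN={d:-1, e:4, f:8; rest ⊤}   OUT={d:0, e:4, f:8; rest ⊤}
  B7:   IN={e:4, f:8; rest ⊤}   OUT={e:4, f:8; rest ⊤}
  B8:   IN=(all ⊤)   OUT={b:6; rest ⊤}

Merge at B6: IN[B6] = OUT[B5] = {a: ⊤, b: ⊤, c: ⊤, d: -1, e: 4, f: 8}
Applying B6's transfer function to that IN value gives OUT[B6] (row B6 above).

Answer: {a: ⊤, b: ⊤, c: ⊤, d: 0, e: 4, f: 8}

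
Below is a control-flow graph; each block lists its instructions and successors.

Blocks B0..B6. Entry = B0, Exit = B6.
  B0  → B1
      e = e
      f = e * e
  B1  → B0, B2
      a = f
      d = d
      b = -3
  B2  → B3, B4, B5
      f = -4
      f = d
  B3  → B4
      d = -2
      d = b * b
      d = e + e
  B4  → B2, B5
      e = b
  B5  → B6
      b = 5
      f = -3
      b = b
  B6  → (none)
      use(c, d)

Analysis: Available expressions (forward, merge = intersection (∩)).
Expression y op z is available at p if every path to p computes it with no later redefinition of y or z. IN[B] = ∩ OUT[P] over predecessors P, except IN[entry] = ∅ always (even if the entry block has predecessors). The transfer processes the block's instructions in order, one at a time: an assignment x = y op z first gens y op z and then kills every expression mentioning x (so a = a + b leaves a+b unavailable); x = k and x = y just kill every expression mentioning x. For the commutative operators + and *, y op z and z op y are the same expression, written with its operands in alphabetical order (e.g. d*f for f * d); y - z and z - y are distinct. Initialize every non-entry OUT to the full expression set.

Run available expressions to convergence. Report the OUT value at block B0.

Answer: {e*e}

Derivation:
Per-block solution:
  B0:   IN={}   OUT={e*e}
  B1:   IN={e*e}   OUT={e*e}
  B2:   IN={}   OUT={}
  B3:   IN={}   OUT={b*b, e+e}
  B4:   IN={}   OUT={}
  B5:   IN={}   OUT={}
  B6:   IN={}   OUT={}

Merge at B0 (entry node, so the boundary value {} is joined with the incoming edge(s)): IN[B0] = {} ∩ OUT[B1] = {}
Applying B0's transfer function to that IN value gives OUT[B0] (row B0 above).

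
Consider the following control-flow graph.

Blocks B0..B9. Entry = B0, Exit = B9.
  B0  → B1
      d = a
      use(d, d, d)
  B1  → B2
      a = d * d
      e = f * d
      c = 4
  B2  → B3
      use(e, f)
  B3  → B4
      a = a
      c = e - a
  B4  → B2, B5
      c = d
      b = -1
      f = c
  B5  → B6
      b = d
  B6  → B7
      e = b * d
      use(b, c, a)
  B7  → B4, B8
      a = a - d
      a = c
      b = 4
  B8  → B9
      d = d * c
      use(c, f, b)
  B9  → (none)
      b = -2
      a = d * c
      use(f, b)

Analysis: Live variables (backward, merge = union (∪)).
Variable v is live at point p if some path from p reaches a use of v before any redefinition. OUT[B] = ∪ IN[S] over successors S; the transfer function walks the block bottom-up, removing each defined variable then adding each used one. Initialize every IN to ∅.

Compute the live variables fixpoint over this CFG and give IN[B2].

Fixpoint table:
  B0:   IN={a, f}   OUT={d, f}
  B1:   IN={d, f}   OUT={a, d, e, f}
  B2:   IN={a, d, e, f}   OUT={a, d, e}
  B3:   IN={a, d, e}   OUT={a, d, e}
  B4:   IN={a, d, e}   OUT={a, c, d, e, f}
  B5:   IN={a, c, d, f}   OUT={a, b, c, d, f}
  B6:   IN={a, b, c, d, f}   OUT={a, c, d, e, f}
  B7:   IN={a, c, d, e, f}   OUT={a, b, c, d, e, f}
  B8:   IN={b, c, d, f}   OUT={c, d, f}
  B9:   IN={c, d, f}   OUT={}

Merge at B2: OUT[B2] = IN[B3] = {a, d, e}
Applying B2's transfer function to that OUT value gives IN[B2] (row B2 above).

Answer: {a, d, e, f}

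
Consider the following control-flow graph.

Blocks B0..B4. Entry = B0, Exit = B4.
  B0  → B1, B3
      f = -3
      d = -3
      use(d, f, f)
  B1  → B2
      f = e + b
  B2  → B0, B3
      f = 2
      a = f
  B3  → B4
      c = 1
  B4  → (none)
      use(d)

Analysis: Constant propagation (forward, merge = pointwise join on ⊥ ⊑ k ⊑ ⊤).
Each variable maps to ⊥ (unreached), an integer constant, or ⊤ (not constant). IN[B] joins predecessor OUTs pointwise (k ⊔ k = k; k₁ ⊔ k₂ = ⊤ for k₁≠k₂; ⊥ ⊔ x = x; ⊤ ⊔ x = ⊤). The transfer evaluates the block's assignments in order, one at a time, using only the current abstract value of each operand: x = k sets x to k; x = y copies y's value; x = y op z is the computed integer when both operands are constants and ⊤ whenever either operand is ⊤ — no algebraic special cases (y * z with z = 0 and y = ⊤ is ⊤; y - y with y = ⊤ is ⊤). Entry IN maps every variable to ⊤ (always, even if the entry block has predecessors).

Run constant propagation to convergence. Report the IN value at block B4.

Converged values:
  B0: | IN=(all ⊤) | OUT={d:-3, f:-3; rest ⊤}
  B1: | IN={d:-3, f:-3; rest ⊤} | OUT={d:-3; rest ⊤}
  B2: | IN={d:-3; rest ⊤} | OUT={a:2, d:-3, f:2; rest ⊤}
  B3: | IN={d:-3; rest ⊤} | OUT={c:1, d:-3; rest ⊤}
  B4: | IN={c:1, d:-3; rest ⊤} | OUT={c:1, d:-3; rest ⊤}

Merge at B4: IN[B4] = OUT[B3] = {a: ⊤, b: ⊤, c: 1, d: -3, e: ⊤, f: ⊤}

Answer: {a: ⊤, b: ⊤, c: 1, d: -3, e: ⊤, f: ⊤}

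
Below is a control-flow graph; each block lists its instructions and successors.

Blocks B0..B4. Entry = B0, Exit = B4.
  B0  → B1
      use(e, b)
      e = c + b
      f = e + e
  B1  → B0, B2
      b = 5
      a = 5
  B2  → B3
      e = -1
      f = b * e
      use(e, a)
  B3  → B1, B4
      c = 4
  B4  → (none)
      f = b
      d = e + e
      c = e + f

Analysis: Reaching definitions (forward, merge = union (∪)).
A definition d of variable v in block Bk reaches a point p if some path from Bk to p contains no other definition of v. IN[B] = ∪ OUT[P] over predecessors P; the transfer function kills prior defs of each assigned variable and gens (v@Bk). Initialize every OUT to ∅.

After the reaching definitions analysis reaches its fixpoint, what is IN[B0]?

Answer: {a@B1, b@B1, c@B3, e@B0, e@B2, f@B0, f@B2}

Derivation:
Converged values:
  B0:  IN={a@B1, b@B1, c@B3, e@B0, e@B2, f@B0, f@B2}  OUT={a@B1, b@B1, c@B3, e@B0, f@B0}
  B1:  IN={a@B1, b@B1, c@B3, e@B0, e@B2, f@B0, f@B2}  OUT={a@B1, b@B1, c@B3, e@B0, e@B2, f@B0, f@B2}
  B2:  IN={a@B1, b@B1, c@B3, e@B0, e@B2, f@B0, f@B2}  OUT={a@B1, b@B1, c@B3, e@B2, f@B2}
  B3:  IN={a@B1, b@B1, c@B3, e@B2, f@B2}  OUT={a@B1, b@B1, c@B3, e@B2, f@B2}
  B4:  IN={a@B1, b@B1, c@B3, e@B2, f@B2}  OUT={a@B1, b@B1, c@B4, d@B4, e@B2, f@B4}

Merge at B0 (entry node, so the boundary value {} is joined with the incoming edge(s)): IN[B0] = {} ⊔ OUT[B1] = {a@B1, b@B1, c@B3, e@B0, e@B2, f@B0, f@B2}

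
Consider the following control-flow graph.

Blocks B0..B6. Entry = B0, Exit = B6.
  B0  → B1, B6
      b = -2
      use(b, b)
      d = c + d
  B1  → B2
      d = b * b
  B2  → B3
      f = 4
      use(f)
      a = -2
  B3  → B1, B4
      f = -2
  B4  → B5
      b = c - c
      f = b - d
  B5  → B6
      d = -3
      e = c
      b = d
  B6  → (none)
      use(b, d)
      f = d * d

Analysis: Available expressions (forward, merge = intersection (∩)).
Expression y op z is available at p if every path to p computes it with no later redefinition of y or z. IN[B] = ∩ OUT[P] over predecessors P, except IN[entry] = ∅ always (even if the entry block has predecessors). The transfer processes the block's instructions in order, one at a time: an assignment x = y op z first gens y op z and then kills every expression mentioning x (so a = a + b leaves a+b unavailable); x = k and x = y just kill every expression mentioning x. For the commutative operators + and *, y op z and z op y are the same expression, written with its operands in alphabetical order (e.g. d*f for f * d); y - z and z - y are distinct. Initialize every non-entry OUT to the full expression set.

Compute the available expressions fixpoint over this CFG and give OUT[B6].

Per-block solution:
  B0:  IN={}  OUT={}
  B1:  IN={}  OUT={b*b}
  B2:  IN={b*b}  OUT={b*b}
  B3:  IN={b*b}  OUT={b*b}
  B4:  IN={b*b}  OUT={b-d, c-c}
  B5:  IN={b-d, c-c}  OUT={c-c}
  B6:  IN={}  OUT={d*d}

Merge at B6: IN[B6] = OUT[B0] ∩ OUT[B5] = {}
Applying B6's transfer function to that IN value gives OUT[B6] (row B6 above).

Answer: {d*d}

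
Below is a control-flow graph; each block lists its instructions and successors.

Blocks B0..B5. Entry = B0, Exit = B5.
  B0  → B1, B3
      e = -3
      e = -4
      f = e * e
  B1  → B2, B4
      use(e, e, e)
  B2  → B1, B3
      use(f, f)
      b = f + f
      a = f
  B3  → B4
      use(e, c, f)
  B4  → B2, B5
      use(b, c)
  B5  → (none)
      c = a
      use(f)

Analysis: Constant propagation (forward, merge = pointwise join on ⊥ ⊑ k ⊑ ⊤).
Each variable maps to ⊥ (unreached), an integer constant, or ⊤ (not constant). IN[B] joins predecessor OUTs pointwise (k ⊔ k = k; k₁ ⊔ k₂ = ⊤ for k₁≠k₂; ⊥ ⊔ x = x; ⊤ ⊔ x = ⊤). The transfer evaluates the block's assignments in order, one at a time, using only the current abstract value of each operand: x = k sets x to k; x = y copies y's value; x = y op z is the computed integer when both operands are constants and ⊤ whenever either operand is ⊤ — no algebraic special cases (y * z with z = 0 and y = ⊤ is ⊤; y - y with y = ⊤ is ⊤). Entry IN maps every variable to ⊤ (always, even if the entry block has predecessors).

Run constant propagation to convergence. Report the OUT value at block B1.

Fixpoint table:
  B0: | IN=(all ⊤) | OUT={e:-4, f:16; rest ⊤}
  B1: | IN={e:-4, f:16; rest ⊤} | OUT={e:-4, f:16; rest ⊤}
  B2: | IN={e:-4, f:16; rest ⊤} | OUT={a:16, b:32, e:-4, f:16; rest ⊤}
  B3: | IN={e:-4, f:16; rest ⊤} | OUT={e:-4, f:16; rest ⊤}
  B4: | IN={e:-4, f:16; rest ⊤} | OUT={e:-4, f:16; rest ⊤}
  B5: | IN={e:-4, f:16; rest ⊤} | OUT={e:-4, f:16; rest ⊤}

Merge at B1: IN[B1] = OUT[B0] ⊔ OUT[B2] = {a: ⊤, b: ⊤, c: ⊤, d: ⊤, e: -4, f: 16}
Applying B1's transfer function to that IN value gives OUT[B1] (row B1 above).

Answer: {a: ⊤, b: ⊤, c: ⊤, d: ⊤, e: -4, f: 16}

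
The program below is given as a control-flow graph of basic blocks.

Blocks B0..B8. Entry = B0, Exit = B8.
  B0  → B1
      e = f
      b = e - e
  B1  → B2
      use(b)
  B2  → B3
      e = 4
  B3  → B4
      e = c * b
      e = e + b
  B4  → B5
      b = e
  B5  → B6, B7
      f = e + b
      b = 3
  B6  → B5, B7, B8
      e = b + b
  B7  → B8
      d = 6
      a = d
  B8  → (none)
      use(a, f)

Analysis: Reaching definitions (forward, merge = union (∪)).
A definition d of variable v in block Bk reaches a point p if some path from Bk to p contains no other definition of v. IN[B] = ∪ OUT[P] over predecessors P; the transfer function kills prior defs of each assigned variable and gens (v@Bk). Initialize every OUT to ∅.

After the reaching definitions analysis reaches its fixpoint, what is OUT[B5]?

Answer: {b@B5, e@B3, e@B6, f@B5}

Derivation:
Converged values:
  B0:  IN={}  OUT={b@B0, e@B0}
  B1:  IN={b@B0, e@B0}  OUT={b@B0, e@B0}
  B2:  IN={b@B0, e@B0}  OUT={b@B0, e@B2}
  B3:  IN={b@B0, e@B2}  OUT={b@B0, e@B3}
  B4:  IN={b@B0, e@B3}  OUT={b@B4, e@B3}
  B5:  IN={b@B4, b@B5, e@B3, e@B6, f@B5}  OUT={b@B5, e@B3, e@B6, f@B5}
  B6:  IN={b@B5, e@B3, e@B6, f@B5}  OUT={b@B5, e@B6, f@B5}
  B7:  IN={b@B5, e@B3, e@B6, f@B5}  OUT={a@B7, b@B5, d@B7, e@B3, e@B6, f@B5}
  B8:  IN={a@B7, b@B5, d@B7, e@B3, e@B6, f@B5}  OUT={a@B7, b@B5, d@B7, e@B3, e@B6, f@B5}

Merge at B5: IN[B5] = OUT[B4] ⊔ OUT[B6] = {b@B4, b@B5, e@B3, e@B6, f@B5}
Applying B5's transfer function to that IN value gives OUT[B5] (row B5 above).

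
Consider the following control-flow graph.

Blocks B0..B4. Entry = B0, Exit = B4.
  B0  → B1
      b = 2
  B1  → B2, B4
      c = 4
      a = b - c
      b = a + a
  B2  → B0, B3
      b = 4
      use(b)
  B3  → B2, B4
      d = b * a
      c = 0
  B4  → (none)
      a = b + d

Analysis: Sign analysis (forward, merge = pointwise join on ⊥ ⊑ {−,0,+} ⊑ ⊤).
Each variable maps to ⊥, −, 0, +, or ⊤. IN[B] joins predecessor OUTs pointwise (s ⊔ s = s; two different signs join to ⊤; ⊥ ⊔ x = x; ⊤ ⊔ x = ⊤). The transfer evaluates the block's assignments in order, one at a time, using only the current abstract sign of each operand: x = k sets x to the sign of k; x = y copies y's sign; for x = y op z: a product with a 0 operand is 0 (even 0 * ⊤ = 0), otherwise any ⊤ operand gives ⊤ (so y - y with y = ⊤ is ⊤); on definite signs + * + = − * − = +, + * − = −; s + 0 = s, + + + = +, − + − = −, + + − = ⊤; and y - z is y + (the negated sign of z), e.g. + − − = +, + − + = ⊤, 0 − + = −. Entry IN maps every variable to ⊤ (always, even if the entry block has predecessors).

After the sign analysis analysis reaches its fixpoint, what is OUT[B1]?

Answer: {a: ⊤, b: ⊤, c: +, d: ⊤, e: ⊤, f: ⊤}

Derivation:
Converged values:
  B0: | IN=(all ⊤) | OUT={b:+; rest ⊤}
  B1: | IN={b:+; rest ⊤} | OUT={c:+; rest ⊤}
  B2: | IN=(all ⊤) | OUT={b:+; rest ⊤}
  B3: | IN={b:+; rest ⊤} | OUT={b:+, c:0; rest ⊤}
  B4: | IN=(all ⊤) | OUT=(all ⊤)

Merge at B1: IN[B1] = OUT[B0] = {a: ⊤, b: +, c: ⊤, d: ⊤, e: ⊤, f: ⊤}
Applying B1's transfer function to that IN value gives OUT[B1] (row B1 above).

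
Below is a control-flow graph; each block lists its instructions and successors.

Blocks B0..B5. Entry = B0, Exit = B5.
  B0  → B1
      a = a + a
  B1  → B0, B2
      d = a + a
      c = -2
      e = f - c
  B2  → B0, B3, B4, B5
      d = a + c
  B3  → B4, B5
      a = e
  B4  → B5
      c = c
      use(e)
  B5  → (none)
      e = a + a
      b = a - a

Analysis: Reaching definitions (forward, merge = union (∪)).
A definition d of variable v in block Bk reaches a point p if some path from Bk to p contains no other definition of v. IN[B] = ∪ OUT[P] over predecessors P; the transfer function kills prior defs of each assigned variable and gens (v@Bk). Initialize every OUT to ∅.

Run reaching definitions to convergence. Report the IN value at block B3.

Answer: {a@B0, c@B1, d@B2, e@B1}

Working:
Fixpoint table:
  B0:   IN={a@B0, c@B1, d@B1, d@B2, e@B1}   OUT={a@B0, c@B1, d@B1, d@B2, e@B1}
  B1:   IN={a@B0, c@B1, d@B1, d@B2, e@B1}   OUT={a@B0, c@B1, d@B1, e@B1}
  B2:   IN={a@B0, c@B1, d@B1, e@B1}   OUT={a@B0, c@B1, d@B2, e@B1}
  B3:   IN={a@B0, c@B1, d@B2, e@B1}   OUT={a@B3, c@B1, d@B2, e@B1}
  B4:   IN={a@B0, a@B3, c@B1, d@B2, e@B1}   OUT={a@B0, a@B3, c@B4, d@B2, e@B1}
  B5:   IN={a@B0, a@B3, c@B1, c@B4, d@B2, e@B1}   OUT={a@B0, a@B3, b@B5, c@B1, c@B4, d@B2, e@B5}

Merge at B3: IN[B3] = OUT[B2] = {a@B0, c@B1, d@B2, e@B1}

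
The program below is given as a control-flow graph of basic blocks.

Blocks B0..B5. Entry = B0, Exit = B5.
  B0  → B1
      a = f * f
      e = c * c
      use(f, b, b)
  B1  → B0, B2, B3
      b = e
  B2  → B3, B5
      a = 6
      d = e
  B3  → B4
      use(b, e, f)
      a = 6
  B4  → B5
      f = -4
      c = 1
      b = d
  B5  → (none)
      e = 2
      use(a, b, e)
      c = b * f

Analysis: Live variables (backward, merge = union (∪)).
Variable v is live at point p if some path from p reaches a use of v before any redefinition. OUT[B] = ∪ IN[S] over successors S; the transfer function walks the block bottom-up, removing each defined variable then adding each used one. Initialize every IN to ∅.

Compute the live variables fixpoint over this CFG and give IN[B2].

Fixpoint table:
  B0:  IN={b, c, d, f}  OUT={c, d, e, f}
  B1:  IN={c, d, e, f}  OUT={b, c, d, e, f}
  B2:  IN={b, e, f}  OUT={a, b, d, e, f}
  B3:  IN={b, d, e, f}  OUT={a, d}
  B4:  IN={a, d}  OUT={a, b, f}
  B5:  IN={a, b, f}  OUT={}

Merge at B2: OUT[B2] = IN[B3] ⊔ IN[B5] = {a, b, d, e, f}
Applying B2's transfer function to that OUT value gives IN[B2] (row B2 above).

Answer: {b, e, f}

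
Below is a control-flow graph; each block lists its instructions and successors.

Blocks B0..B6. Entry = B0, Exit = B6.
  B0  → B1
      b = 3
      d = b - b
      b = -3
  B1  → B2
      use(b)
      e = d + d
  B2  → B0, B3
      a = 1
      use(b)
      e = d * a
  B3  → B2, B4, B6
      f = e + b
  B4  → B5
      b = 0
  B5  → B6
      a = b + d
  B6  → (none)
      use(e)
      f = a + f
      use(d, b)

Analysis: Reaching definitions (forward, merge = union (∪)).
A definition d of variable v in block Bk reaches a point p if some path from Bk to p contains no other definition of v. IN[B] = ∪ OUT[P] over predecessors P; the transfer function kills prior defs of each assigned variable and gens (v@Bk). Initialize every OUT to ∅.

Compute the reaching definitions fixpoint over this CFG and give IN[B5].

Per-block solution:
  B0: | IN={a@B2, b@B0, d@B0, e@B2, f@B3} | OUT={a@B2, b@B0, d@B0, e@B2, f@B3}
  B1: | IN={a@B2, b@B0, d@B0, e@B2, f@B3} | OUT={a@B2, b@B0, d@B0, e@B1, f@B3}
  B2: | IN={a@B2, b@B0, d@B0, e@B1, e@B2, f@B3} | OUT={a@B2, b@B0, d@B0, e@B2, f@B3}
  B3: | IN={a@B2, b@B0, d@B0, e@B2, f@B3} | OUT={a@B2, b@B0, d@B0, e@B2, f@B3}
  B4: | IN={a@B2, b@B0, d@B0, e@B2, f@B3} | OUT={a@B2, b@B4, d@B0, e@B2, f@B3}
  B5: | IN={a@B2, b@B4, d@B0, e@B2, f@B3} | OUT={a@B5, b@B4, d@B0, e@B2, f@B3}
  B6: | IN={a@B2, a@B5, b@B0, b@B4, d@B0, e@B2, f@B3} | OUT={a@B2, a@B5, b@B0, b@B4, d@B0, e@B2, f@B6}

Merge at B5: IN[B5] = OUT[B4] = {a@B2, b@B4, d@B0, e@B2, f@B3}

Answer: {a@B2, b@B4, d@B0, e@B2, f@B3}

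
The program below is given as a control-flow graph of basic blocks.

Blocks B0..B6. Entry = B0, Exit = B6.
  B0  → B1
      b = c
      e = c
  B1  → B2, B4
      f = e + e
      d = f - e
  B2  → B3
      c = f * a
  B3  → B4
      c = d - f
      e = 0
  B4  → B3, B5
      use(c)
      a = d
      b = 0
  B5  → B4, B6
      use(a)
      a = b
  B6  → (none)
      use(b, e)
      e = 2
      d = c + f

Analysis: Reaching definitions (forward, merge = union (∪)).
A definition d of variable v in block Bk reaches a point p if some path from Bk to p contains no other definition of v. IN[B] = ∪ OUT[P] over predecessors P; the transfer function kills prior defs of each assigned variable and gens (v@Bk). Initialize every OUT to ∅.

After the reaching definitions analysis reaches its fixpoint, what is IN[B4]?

Per-block solution:
  B0: | IN={} | OUT={b@B0, e@B0}
  B1: | IN={b@B0, e@B0} | OUT={b@B0, d@B1, e@B0, f@B1}
  B2: | IN={b@B0, d@B1, e@B0, f@B1} | OUT={b@B0, c@B2, d@B1, e@B0, f@B1}
  B3: | IN={a@B4, b@B0, b@B4, c@B2, c@B3, d@B1, e@B0, e@B3, f@B1} | OUT={a@B4, b@B0, b@B4, c@B3, d@B1, e@B3, f@B1}
  B4: | IN={a@B4, a@B5, b@B0, b@B4, c@B3, d@B1, e@B0, e@B3, f@B1} | OUT={a@B4, b@B4, c@B3, d@B1, e@B0, e@B3, f@B1}
  B5: | IN={a@B4, b@B4, c@B3, d@B1, e@B0, e@B3, f@B1} | OUT={a@B5, b@B4, c@B3, d@B1, e@B0, e@B3, f@B1}
  B6: | IN={a@B5, b@B4, c@B3, d@B1, e@B0, e@B3, f@B1} | OUT={a@B5, b@B4, c@B3, d@B6, e@B6, f@B1}

Merge at B4: IN[B4] = OUT[B1] ⊔ OUT[B3] ⊔ OUT[B5] = {a@B4, a@B5, b@B0, b@B4, c@B3, d@B1, e@B0, e@B3, f@B1}

Answer: {a@B4, a@B5, b@B0, b@B4, c@B3, d@B1, e@B0, e@B3, f@B1}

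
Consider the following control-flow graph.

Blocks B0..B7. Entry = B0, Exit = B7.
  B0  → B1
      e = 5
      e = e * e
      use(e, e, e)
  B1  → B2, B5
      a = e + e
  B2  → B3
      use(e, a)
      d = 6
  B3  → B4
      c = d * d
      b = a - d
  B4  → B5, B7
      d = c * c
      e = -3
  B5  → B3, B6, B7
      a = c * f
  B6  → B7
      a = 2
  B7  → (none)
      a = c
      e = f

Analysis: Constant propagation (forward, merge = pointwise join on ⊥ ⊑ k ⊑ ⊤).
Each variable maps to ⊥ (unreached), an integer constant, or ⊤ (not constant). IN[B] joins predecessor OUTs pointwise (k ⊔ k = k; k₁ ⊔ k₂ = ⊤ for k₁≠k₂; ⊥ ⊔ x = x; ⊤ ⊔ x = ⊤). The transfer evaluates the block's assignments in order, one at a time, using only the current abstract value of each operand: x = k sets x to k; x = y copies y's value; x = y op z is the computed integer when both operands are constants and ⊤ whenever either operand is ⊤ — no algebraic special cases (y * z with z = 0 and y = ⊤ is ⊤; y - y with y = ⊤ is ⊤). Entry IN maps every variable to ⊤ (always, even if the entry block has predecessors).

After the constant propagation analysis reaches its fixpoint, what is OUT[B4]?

Converged values:
  B0:   IN=(all ⊤)   OUT={e:25; rest ⊤}
  B1:   IN={e:25; rest ⊤}   OUT={a:50, e:25; rest ⊤}
  B2:   IN={a:50, e:25; rest ⊤}   OUT={a:50, d:6, e:25; rest ⊤}
  B3:   IN=(all ⊤)   OUT=(all ⊤)
  B4:   IN=(all ⊤)   OUT={e:-3; rest ⊤}
  B5:   IN=(all ⊤)   OUT=(all ⊤)
  B6:   IN=(all ⊤)   OUT={a:2; rest ⊤}
  B7:   IN=(all ⊤)   OUT=(all ⊤)

Merge at B4: IN[B4] = OUT[B3] = {a: ⊤, b: ⊤, c: ⊤, d: ⊤, e: ⊤, f: ⊤}
Applying B4's transfer function to that IN value gives OUT[B4] (row B4 above).

Answer: {a: ⊤, b: ⊤, c: ⊤, d: ⊤, e: -3, f: ⊤}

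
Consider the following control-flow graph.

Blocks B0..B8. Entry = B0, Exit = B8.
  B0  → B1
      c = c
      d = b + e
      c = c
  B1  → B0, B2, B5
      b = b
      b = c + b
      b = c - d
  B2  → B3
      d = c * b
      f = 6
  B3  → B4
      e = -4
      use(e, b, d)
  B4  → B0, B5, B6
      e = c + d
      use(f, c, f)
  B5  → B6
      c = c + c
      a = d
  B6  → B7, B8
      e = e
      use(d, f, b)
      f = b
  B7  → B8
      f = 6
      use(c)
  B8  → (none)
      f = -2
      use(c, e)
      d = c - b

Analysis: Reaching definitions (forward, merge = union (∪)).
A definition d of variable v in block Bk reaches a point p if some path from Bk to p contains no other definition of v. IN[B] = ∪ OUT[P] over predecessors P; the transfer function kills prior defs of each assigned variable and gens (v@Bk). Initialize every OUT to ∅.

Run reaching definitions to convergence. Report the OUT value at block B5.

Converged values:
  B0:  IN={b@B1, c@B0, d@B0, d@B2, e@B4, f@B2}  OUT={b@B1, c@B0, d@B0, e@B4, f@B2}
  B1:  IN={b@B1, c@B0, d@B0, e@B4, f@B2}  OUT={b@B1, c@B0, d@B0, e@B4, f@B2}
  B2:  IN={b@B1, c@B0, d@B0, e@B4, f@B2}  OUT={b@B1, c@B0, d@B2, e@B4, f@B2}
  B3:  IN={b@B1, c@B0, d@B2, e@B4, f@B2}  OUT={b@B1, c@B0, d@B2, e@B3, f@B2}
  B4:  IN={b@B1, c@B0, d@B2, e@B3, f@B2}  OUT={b@B1, c@B0, d@B2, e@B4, f@B2}
  B5:  IN={b@B1, c@B0, d@B0, d@B2, e@B4, f@B2}  OUT={a@B5, b@B1, c@B5, d@B0, d@B2, e@B4, f@B2}
  B6:  IN={a@B5, b@B1, c@B0, c@B5, d@B0, d@B2, e@B4, f@B2}  OUT={a@B5, b@B1, c@B0, c@B5, d@B0, d@B2, e@B6, f@B6}
  B7:  IN={a@B5, b@B1, c@B0, c@B5, d@B0, d@B2, e@B6, f@B6}  OUT={a@B5, b@B1, c@B0, c@B5, d@B0, d@B2, e@B6, f@B7}
  B8:  IN={a@B5, b@B1, c@B0, c@B5, d@B0, d@B2, e@B6, f@B6, f@B7}  OUT={a@B5, b@B1, c@B0, c@B5, d@B8, e@B6, f@B8}

Merge at B5: IN[B5] = OUT[B1] ⊔ OUT[B4] = {b@B1, c@B0, d@B0, d@B2, e@B4, f@B2}
Applying B5's transfer function to that IN value gives OUT[B5] (row B5 above).

Answer: {a@B5, b@B1, c@B5, d@B0, d@B2, e@B4, f@B2}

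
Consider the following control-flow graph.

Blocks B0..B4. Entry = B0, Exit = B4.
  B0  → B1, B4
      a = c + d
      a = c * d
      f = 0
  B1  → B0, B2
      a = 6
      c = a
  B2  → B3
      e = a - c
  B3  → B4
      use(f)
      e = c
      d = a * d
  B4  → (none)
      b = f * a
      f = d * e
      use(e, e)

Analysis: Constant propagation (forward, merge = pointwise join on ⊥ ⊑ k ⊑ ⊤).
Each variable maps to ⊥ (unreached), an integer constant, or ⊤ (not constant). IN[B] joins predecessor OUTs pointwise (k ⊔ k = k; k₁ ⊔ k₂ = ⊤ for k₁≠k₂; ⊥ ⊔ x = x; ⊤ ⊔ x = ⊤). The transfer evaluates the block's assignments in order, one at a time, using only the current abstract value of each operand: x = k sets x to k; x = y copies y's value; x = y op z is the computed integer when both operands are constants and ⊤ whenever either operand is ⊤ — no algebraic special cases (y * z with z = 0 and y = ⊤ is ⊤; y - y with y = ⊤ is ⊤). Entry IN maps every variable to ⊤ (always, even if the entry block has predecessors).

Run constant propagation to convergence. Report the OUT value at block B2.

Per-block solution:
  B0: | IN=(all ⊤) | OUT={f:0; rest ⊤}
  B1: | IN={f:0; rest ⊤} | OUT={a:6, c:6, f:0; rest ⊤}
  B2: | IN={a:6, c:6, f:0; rest ⊤} | OUT={a:6, c:6, e:0, f:0; rest ⊤}
  B3: | IN={a:6, c:6, e:0, f:0; rest ⊤} | OUT={a:6, c:6, e:6, f:0; rest ⊤}
  B4: | IN={f:0; rest ⊤} | OUT=(all ⊤)

Merge at B2: IN[B2] = OUT[B1] = {a: 6, b: ⊤, c: 6, d: ⊤, e: ⊤, f: 0}
Applying B2's transfer function to that IN value gives OUT[B2] (row B2 above).

Answer: {a: 6, b: ⊤, c: 6, d: ⊤, e: 0, f: 0}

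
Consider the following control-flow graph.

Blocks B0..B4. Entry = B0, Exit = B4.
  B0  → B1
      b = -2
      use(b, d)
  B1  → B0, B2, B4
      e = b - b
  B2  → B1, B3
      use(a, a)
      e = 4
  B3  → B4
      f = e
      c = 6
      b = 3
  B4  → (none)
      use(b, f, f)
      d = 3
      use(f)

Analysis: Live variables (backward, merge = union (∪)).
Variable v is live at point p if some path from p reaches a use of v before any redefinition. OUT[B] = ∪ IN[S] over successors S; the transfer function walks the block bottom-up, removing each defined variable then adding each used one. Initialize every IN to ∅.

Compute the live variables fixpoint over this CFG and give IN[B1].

Per-block solution:
  B0: | IN={a, d, f} | OUT={a, b, d, f}
  B1: | IN={a, b, d, f} | OUT={a, b, d, f}
  B2: | IN={a, b, d, f} | OUT={a, b, d, e, f}
  B3: | IN={e} | OUT={b, f}
  B4: | IN={b, f} | OUT={}

Merge at B1: OUT[B1] = IN[B0] ⊔ IN[B2] ⊔ IN[B4] = {a, b, d, f}
Applying B1's transfer function to that OUT value gives IN[B1] (row B1 above).

Answer: {a, b, d, f}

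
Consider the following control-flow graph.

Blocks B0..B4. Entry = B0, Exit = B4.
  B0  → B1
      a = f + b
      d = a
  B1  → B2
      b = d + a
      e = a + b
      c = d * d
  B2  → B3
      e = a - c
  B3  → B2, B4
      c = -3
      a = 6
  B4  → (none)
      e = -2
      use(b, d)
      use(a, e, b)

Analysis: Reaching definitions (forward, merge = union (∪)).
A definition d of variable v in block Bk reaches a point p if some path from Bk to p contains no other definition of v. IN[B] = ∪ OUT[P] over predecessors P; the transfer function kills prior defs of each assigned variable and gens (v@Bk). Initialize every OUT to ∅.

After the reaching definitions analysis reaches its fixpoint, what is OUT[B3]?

Answer: {a@B3, b@B1, c@B3, d@B0, e@B2}

Trace:
Fixpoint table:
  B0: | IN={} | OUT={a@B0, d@B0}
  B1: | IN={a@B0, d@B0} | OUT={a@B0, b@B1, c@B1, d@B0, e@B1}
  B2: | IN={a@B0, a@B3, b@B1, c@B1, c@B3, d@B0, e@B1, e@B2} | OUT={a@B0, a@B3, b@B1, c@B1, c@B3, d@B0, e@B2}
  B3: | IN={a@B0, a@B3, b@B1, c@B1, c@B3, d@B0, e@B2} | OUT={a@B3, b@B1, c@B3, d@B0, e@B2}
  B4: | IN={a@B3, b@B1, c@B3, d@B0, e@B2} | OUT={a@B3, b@B1, c@B3, d@B0, e@B4}

Merge at B3: IN[B3] = OUT[B2] = {a@B0, a@B3, b@B1, c@B1, c@B3, d@B0, e@B2}
Applying B3's transfer function to that IN value gives OUT[B3] (row B3 above).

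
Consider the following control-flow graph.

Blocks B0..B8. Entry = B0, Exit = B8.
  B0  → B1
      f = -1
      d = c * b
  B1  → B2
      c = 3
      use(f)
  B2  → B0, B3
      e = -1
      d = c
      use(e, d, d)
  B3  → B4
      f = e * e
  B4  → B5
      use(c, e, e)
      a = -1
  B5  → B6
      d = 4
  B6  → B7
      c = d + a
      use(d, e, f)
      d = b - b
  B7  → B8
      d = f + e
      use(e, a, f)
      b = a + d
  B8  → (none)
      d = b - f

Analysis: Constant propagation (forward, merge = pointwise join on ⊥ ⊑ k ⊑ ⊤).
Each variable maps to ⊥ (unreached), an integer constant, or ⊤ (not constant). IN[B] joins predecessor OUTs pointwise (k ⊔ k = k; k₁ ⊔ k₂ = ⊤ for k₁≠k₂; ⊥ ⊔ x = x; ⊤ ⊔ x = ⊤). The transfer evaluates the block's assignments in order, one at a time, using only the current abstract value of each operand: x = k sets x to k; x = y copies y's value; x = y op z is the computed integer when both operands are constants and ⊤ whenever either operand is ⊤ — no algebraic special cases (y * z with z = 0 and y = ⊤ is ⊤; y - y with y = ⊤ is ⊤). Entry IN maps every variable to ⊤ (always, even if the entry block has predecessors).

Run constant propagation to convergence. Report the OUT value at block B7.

Answer: {a: -1, b: -1, c: 3, d: 0, e: -1, f: 1}

Working:
Per-block solution:
  B0:   IN=(all ⊤)   OUT={f:-1; rest ⊤}
  B1:   IN={f:-1; rest ⊤}   OUT={c:3, f:-1; rest ⊤}
  B2:   IN={c:3, f:-1; rest ⊤}   OUT={c:3, d:3, e:-1, f:-1; rest ⊤}
  B3:   IN={c:3, d:3, e:-1, f:-1; rest ⊤}   OUT={c:3, d:3, e:-1, f:1; rest ⊤}
  B4:   IN={c:3, d:3, e:-1, f:1; rest ⊤}   OUT={a:-1, c:3, d:3, e:-1, f:1; rest ⊤}
  B5:   IN={a:-1, c:3, d:3, e:-1, f:1; rest ⊤}   OUT={a:-1, c:3, d:4, e:-1, f:1; rest ⊤}
  B6:   IN={a:-1, c:3, d:4, e:-1, f:1; rest ⊤}   OUT={a:-1, c:3, e:-1, f:1; rest ⊤}
  B7:   IN={a:-1, c:3, e:-1, f:1; rest ⊤}   OUT={a:-1, b:-1, c:3, d:0, e:-1, f:1; rest ⊤}
  B8:   IN={a:-1, b:-1, c:3, d:0, e:-1, f:1; rest ⊤}   OUT={a:-1, b:-1, c:3, d:-2, e:-1, f:1; rest ⊤}

Merge at B7: IN[B7] = OUT[B6] = {a: -1, b: ⊤, c: 3, d: ⊤, e: -1, f: 1}
Applying B7's transfer function to that IN value gives OUT[B7] (row B7 above).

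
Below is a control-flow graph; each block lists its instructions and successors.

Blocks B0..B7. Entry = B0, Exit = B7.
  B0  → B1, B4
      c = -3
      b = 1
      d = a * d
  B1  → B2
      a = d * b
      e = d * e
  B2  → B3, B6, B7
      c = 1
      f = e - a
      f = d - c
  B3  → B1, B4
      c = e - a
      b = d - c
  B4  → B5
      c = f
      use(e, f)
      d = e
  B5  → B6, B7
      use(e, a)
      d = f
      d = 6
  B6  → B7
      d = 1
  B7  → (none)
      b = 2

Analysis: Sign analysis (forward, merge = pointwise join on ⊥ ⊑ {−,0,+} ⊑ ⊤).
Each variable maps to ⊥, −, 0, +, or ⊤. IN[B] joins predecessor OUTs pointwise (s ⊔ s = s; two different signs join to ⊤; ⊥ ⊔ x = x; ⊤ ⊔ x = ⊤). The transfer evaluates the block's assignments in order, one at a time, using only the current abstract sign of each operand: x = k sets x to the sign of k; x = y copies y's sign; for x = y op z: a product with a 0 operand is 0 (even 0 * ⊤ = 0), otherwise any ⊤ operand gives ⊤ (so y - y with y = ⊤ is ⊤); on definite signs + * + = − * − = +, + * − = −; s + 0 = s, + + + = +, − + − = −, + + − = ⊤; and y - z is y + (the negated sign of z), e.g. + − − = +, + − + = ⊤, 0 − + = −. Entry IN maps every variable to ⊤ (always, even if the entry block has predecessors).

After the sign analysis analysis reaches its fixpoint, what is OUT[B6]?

Answer: {a: ⊤, b: ⊤, c: ⊤, d: +, e: ⊤, f: ⊤}

Trace:
Converged values:
  B0:   IN=(all ⊤)   OUT={b:+, c:-; rest ⊤}
  B1:   IN=(all ⊤)   OUT=(all ⊤)
  B2:   IN=(all ⊤)   OUT={c:+; rest ⊤}
  B3:   IN={c:+; rest ⊤}   OUT=(all ⊤)
  B4:   IN=(all ⊤)   OUT=(all ⊤)
  B5:   IN=(all ⊤)   OUT={d:+; rest ⊤}
  B6:   IN=(all ⊤)   OUT={d:+; rest ⊤}
  B7:   IN=(all ⊤)   OUT={b:+; rest ⊤}

Merge at B6: IN[B6] = OUT[B2] ⊔ OUT[B5] = {a: ⊤, b: ⊤, c: ⊤, d: ⊤, e: ⊤, f: ⊤}
Applying B6's transfer function to that IN value gives OUT[B6] (row B6 above).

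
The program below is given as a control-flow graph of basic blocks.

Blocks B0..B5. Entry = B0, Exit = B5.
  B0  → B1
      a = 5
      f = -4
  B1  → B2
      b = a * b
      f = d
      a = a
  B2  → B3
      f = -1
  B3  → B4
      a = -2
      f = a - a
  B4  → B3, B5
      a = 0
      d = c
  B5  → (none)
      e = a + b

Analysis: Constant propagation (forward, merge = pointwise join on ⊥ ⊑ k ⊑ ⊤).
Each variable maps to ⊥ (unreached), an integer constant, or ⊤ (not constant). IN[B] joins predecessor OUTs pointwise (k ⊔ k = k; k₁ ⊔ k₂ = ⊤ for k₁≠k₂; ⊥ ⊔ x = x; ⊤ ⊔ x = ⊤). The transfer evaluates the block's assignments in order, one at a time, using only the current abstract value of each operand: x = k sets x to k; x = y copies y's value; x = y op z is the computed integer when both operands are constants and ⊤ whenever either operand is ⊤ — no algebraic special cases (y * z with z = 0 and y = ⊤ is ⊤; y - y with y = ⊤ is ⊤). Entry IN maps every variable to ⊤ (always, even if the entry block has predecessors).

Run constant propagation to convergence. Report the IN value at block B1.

Converged values:
  B0: | IN=(all ⊤) | OUT={a:5, f:-4; rest ⊤}
  B1: | IN={a:5, f:-4; rest ⊤} | OUT={a:5; rest ⊤}
  B2: | IN={a:5; rest ⊤} | OUT={a:5, f:-1; rest ⊤}
  B3: | IN=(all ⊤) | OUT={a:-2, f:0; rest ⊤}
  B4: | IN={a:-2, f:0; rest ⊤} | OUT={a:0, f:0; rest ⊤}
  B5: | IN={a:0, f:0; rest ⊤} | OUT={a:0, f:0; rest ⊤}

Merge at B1: IN[B1] = OUT[B0] = {a: 5, b: ⊤, c: ⊤, d: ⊤, e: ⊤, f: -4}

Answer: {a: 5, b: ⊤, c: ⊤, d: ⊤, e: ⊤, f: -4}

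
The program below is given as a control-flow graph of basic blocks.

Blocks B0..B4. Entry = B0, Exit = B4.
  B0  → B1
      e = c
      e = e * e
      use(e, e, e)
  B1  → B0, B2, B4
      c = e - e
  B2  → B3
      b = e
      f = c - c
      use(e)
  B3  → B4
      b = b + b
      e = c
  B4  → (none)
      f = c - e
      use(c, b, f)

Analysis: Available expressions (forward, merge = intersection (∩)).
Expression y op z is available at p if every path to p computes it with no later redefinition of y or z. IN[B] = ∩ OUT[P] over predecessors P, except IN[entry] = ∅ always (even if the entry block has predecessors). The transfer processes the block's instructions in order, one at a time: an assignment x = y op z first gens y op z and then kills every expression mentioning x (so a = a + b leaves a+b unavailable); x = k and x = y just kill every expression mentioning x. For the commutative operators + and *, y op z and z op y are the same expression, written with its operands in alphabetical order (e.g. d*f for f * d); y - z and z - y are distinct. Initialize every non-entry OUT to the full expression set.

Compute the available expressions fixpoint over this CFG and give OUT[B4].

Answer: {c-e}

Working:
Fixpoint table:
  B0:  IN={}  OUT={}
  B1:  IN={}  OUT={e-e}
  B2:  IN={e-e}  OUT={c-c, e-e}
  B3:  IN={c-c, e-e}  OUT={c-c}
  B4:  IN={}  OUT={c-e}

Merge at B4: IN[B4] = OUT[B1] ∩ OUT[B3] = {}
Applying B4's transfer function to that IN value gives OUT[B4] (row B4 above).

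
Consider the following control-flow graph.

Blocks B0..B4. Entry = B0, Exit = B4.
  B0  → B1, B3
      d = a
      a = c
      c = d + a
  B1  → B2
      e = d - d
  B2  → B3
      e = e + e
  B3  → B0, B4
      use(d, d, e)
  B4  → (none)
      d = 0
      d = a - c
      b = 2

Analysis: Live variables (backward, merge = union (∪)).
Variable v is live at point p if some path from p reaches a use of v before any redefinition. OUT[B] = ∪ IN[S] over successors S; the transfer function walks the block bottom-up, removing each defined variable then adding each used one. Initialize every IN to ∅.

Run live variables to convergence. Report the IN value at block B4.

Per-block solution:
  B0: | IN={a, c, e} | OUT={a, c, d, e}
  B1: | IN={a, c, d} | OUT={a, c, d, e}
  B2: | IN={a, c, d, e} | OUT={a, c, d, e}
  B3: | IN={a, c, d, e} | OUT={a, c, e}
  B4: | IN={a, c} | OUT={}

B4 is the boundary node: OUT[B4] = {}
Applying B4's transfer function to that OUT value gives IN[B4] (row B4 above).

Answer: {a, c}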